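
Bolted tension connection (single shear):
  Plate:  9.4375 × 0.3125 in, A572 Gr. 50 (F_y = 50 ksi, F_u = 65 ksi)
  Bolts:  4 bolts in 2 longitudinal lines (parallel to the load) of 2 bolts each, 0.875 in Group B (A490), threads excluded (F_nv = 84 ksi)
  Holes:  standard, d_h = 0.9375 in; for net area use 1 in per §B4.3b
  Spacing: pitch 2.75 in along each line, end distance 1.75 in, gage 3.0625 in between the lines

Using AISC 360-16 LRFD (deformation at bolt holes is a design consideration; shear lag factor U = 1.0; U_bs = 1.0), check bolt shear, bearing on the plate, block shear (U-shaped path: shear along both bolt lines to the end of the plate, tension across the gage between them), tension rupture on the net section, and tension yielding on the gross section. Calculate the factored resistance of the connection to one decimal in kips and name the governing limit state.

Bolt shear: A_b = π(0.875)²/4 = 0.60132 in². φR_n = 0.75 × 84 × 0.60132 × 4 × 1 = 151.5 kips.
Bearing (0.3125 in plate, F_u = 65 ksi): end bolts L_c = 1.75 − 0.9375/2 = 1.28125, R_n = min(1.2×1.28125×0.3125×65, 2.4×0.875×0.3125×65) = 31.23 kips/bolt; interior L_c = 2.75 − 0.9375 = 1.8125, R_n = 42.656 kips/bolt. φR_n = 0.75 × (2×31.23 + 2×42.656) = 110.8 kips.
Block shear: shear path 2×[1.75+1×2.75] = 2×4.5 in, A_gv = 2.8125, A_nv = 2×(4.5 − 1.5×1)×0.3125 = 1.875 in²; tension across gage: (3.0625 − 1×1)×0.3125 = 0.64453 in². R_n = min(0.6×65×1.875, 0.6×50×2.8125) + 1.0×65×0.64453 = min(73.125, 84.375) + 41.894 = 115.02 kips. φR_n = 0.75 × 115.02 = 86.3 kips.
Tension rupture (net): A_n = (9.4375 − 2×1)×0.3125 = 2.3242 in² (U = 1.0, A_e = A_n). φR_n = 0.75 × 65 × 2.3242 = 113.3 kips.
Tension yield (gross): A_g = 9.4375×0.3125 = 2.9492 in². φR_n = 0.90 × 50 × 2.9492 = 132.7 kips.
Governing: min(151.5, 110.8, 86.3, 113.3, 132.7) = 86.3 kips → block shear.

86.3 kips (block shear governs)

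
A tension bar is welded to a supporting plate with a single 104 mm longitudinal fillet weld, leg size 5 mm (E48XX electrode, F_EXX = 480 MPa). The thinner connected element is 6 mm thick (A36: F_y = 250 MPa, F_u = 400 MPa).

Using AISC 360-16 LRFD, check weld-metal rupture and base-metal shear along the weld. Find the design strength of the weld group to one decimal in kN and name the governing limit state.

79.4 kN (weld metal governs)

Weld metal: throat = 0.707×5 = 3.535 mm, L = 104 mm. φR_n = 0.75 × 0.6 × 480 × 3.535 × 104 = 79.4 kN.
Base metal shear (6 mm plate): yield φR_n = 1.0×0.6×250×6×104 = 93.6 kN; rupture φR_n = 0.75×0.6×400×6×104 = 112.3 kN; take 93.6 kN (yield).
Governing: min(79.4, 93.6) = 79.4 kN → weld metal.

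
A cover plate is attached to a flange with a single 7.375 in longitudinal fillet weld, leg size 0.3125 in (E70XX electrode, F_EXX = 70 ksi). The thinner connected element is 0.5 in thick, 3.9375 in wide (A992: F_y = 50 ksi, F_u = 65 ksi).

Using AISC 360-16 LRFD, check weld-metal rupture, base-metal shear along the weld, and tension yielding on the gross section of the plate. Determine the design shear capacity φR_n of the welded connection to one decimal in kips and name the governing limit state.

Weld metal: throat = 0.707×0.3125 = 0.22094 in, L = 7.375 in. φR_n = 0.75 × 0.6 × 70 × 0.22094 × 7.375 = 51.3 kips.
Base metal shear (0.5 in plate): yield φR_n = 1.0×0.6×50×0.5×7.375 = 110.6 kips; rupture φR_n = 0.75×0.6×65×0.5×7.375 = 107.9 kips; take 107.9 kips (rupture).
Tension yield (gross): A_g = 3.9375×0.5 = 1.9688 in². φR_n = 0.90 × 50 × 1.9688 = 88.6 kips.
Governing: min(51.3, 107.9, 88.6) = 51.3 kips → weld metal.

51.3 kips (weld metal governs)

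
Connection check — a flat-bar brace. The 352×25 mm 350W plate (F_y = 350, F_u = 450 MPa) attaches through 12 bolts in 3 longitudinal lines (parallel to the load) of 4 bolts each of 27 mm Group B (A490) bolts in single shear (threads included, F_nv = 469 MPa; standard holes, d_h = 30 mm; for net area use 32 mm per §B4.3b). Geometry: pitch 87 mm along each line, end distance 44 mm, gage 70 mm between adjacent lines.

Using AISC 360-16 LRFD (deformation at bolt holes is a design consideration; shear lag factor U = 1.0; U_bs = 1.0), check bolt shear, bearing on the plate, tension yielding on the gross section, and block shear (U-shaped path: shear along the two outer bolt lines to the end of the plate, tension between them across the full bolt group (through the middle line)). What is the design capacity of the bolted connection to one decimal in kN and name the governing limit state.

Bolt shear: A_b = π(27)²/4 = 572.56 mm². φR_n = 0.75 × 469 × 572.56 × 12 × 1 = 2416.8 kN.
Bearing (25 mm plate, F_u = 450 MPa): end bolts L_c = 44 − 30/2 = 29, R_n = min(1.2×29×25×450, 2.4×27×25×450) = 391.5 kN/bolt; interior L_c = 87 − 30 = 57, R_n = 729 kN/bolt. φR_n = 0.75 × (3×391.5 + 9×729) = 5801.6 kN.
Tension yield (gross): A_g = 352×25 = 8800 mm². φR_n = 0.90 × 350 × 8800 = 2772.0 kN.
Block shear: shear path 2×[44+3×87] = 2×305 mm, A_gv = 15250, A_nv = 2×(305 − 3.5×32)×25 = 9650 mm²; tension across gage: (140 − 2×32)×25 = 1900 mm². R_n = min(0.6×450×9650, 0.6×350×15250) + 1.0×450×1900 = min(2605.5, 3202.5) + 855 = 3460.5 kN. φR_n = 0.75 × 3460.5 = 2595.4 kN.
Governing: min(2416.8, 5801.6, 2772.0, 2595.4) = 2416.8 kN → bolt shear.

2416.8 kN (bolt shear governs)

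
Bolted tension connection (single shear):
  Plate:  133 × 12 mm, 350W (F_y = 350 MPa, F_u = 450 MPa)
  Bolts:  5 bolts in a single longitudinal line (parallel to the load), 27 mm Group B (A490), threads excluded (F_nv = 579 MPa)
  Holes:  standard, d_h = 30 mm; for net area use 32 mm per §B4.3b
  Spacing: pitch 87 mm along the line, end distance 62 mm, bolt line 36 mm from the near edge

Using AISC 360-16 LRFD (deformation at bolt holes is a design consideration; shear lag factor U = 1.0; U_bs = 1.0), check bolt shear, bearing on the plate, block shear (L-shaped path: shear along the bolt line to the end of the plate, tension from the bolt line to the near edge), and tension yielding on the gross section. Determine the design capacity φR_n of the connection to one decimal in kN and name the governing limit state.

Bolt shear: A_b = π(27)²/4 = 572.56 mm². φR_n = 0.75 × 579 × 572.56 × 5 × 1 = 1243.2 kN.
Bearing (12 mm plate, F_u = 450 MPa): end bolts L_c = 62 − 30/2 = 47, R_n = min(1.2×47×12×450, 2.4×27×12×450) = 304.56 kN/bolt; interior L_c = 87 − 30 = 57, R_n = 349.92 kN/bolt. φR_n = 0.75 × (1×304.56 + 4×349.92) = 1278.2 kN.
Block shear: shear path 1×[62+4×87] = 1×410 mm, A_gv = 4920, A_nv = 1×(410 − 4.5×32)×12 = 3192 mm²; tension to near edge: (36 − 0.5×32)×12 = 240 mm². R_n = min(0.6×450×3192, 0.6×350×4920) + 1.0×450×240 = min(861.84, 1033.2) + 108 = 969.84 kN. φR_n = 0.75 × 969.84 = 727.4 kN.
Tension yield (gross): A_g = 133×12 = 1596 mm². φR_n = 0.90 × 350 × 1596 = 502.7 kN.
Governing: min(1243.2, 1278.2, 727.4, 502.7) = 502.7 kN → gross-section yield.

502.7 kN (gross-section yield governs)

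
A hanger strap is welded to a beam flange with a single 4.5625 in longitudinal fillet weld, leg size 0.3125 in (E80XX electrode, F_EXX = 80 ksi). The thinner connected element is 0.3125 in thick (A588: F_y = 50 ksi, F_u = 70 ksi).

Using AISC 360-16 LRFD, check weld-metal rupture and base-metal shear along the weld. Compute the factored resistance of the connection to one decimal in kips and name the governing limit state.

36.3 kips (weld metal governs)

Weld metal: throat = 0.707×0.3125 = 0.22094 in, L = 4.5625 in. φR_n = 0.75 × 0.6 × 80 × 0.22094 × 4.5625 = 36.3 kips.
Base metal shear (0.3125 in plate): yield φR_n = 1.0×0.6×50×0.3125×4.5625 = 42.8 kips; rupture φR_n = 0.75×0.6×70×0.3125×4.5625 = 44.9 kips; take 42.8 kips (yield).
Governing: min(36.3, 42.8) = 36.3 kips → weld metal.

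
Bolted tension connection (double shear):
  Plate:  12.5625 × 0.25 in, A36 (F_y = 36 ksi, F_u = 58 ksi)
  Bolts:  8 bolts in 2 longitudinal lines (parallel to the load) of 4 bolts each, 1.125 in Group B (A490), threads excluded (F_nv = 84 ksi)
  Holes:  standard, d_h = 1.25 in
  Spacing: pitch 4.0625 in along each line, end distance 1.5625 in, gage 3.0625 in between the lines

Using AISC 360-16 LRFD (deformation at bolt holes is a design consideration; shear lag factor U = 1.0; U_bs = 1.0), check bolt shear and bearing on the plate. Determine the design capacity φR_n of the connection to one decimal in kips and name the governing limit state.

200.6 kips (bearing governs)

Bolt shear: A_b = π(1.125)²/4 = 0.99402 in². φR_n = 0.75 × 84 × 0.99402 × 8 × 2 = 1002.0 kips.
Bearing (0.25 in plate, F_u = 58 ksi): end bolts L_c = 1.5625 − 1.25/2 = 0.9375, R_n = min(1.2×0.9375×0.25×58, 2.4×1.125×0.25×58) = 16.313 kips/bolt; interior L_c = 4.0625 − 1.25 = 2.8125, R_n = 39.15 kips/bolt. φR_n = 0.75 × (2×16.313 + 6×39.15) = 200.6 kips.
Governing: min(1002.0, 200.6) = 200.6 kips → bearing.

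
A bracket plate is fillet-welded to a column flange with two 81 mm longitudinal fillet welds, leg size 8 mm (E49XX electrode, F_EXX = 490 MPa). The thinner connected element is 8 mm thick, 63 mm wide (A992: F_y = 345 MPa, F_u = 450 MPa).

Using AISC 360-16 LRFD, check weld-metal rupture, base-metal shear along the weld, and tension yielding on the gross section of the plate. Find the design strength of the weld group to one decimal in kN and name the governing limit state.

156.5 kN (gross-section yield governs)

Weld metal: throat = 0.707×8 = 5.656 mm, L = 2×81 = 162 mm. φR_n = 0.75 × 0.6 × 490 × 5.656 × 162 = 202.0 kN.
Base metal shear (8 mm plate): yield φR_n = 1.0×0.6×345×8×162 = 268.3 kN; rupture φR_n = 0.75×0.6×450×8×162 = 262.4 kN; take 262.4 kN (rupture).
Tension yield (gross): A_g = 63×8 = 504 mm². φR_n = 0.90 × 345 × 504 = 156.5 kN.
Governing: min(202.0, 262.4, 156.5) = 156.5 kN → gross-section yield.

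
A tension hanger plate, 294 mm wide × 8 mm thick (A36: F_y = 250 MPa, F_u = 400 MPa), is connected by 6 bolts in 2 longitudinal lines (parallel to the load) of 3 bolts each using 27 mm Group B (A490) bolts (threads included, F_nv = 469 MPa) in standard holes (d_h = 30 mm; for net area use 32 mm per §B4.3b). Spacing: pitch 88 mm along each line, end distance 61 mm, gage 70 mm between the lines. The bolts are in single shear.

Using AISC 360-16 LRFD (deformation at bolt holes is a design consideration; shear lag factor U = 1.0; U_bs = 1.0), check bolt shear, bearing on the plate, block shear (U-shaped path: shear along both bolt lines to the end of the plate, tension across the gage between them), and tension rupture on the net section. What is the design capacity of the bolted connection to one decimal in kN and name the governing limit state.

Bolt shear: A_b = π(27)²/4 = 572.56 mm². φR_n = 0.75 × 469 × 572.56 × 6 × 1 = 1208.4 kN.
Bearing (8 mm plate, F_u = 400 MPa): end bolts L_c = 61 − 30/2 = 46, R_n = min(1.2×46×8×400, 2.4×27×8×400) = 176.64 kN/bolt; interior L_c = 88 − 30 = 58, R_n = 207.36 kN/bolt. φR_n = 0.75 × (2×176.64 + 4×207.36) = 887.0 kN.
Block shear: shear path 2×[61+2×88] = 2×237 mm, A_gv = 3792, A_nv = 2×(237 − 2.5×32)×8 = 2512 mm²; tension across gage: (70 − 1×32)×8 = 304 mm². R_n = min(0.6×400×2512, 0.6×250×3792) + 1.0×400×304 = min(602.88, 568.8) + 121.6 = 690.4 kN. φR_n = 0.75 × 690.4 = 517.8 kN.
Tension rupture (net): A_n = (294 − 2×32)×8 = 1840 mm² (U = 1.0, A_e = A_n). φR_n = 0.75 × 400 × 1840 = 552.0 kN.
Governing: min(1208.4, 887.0, 517.8, 552.0) = 517.8 kN → block shear.

517.8 kN (block shear governs)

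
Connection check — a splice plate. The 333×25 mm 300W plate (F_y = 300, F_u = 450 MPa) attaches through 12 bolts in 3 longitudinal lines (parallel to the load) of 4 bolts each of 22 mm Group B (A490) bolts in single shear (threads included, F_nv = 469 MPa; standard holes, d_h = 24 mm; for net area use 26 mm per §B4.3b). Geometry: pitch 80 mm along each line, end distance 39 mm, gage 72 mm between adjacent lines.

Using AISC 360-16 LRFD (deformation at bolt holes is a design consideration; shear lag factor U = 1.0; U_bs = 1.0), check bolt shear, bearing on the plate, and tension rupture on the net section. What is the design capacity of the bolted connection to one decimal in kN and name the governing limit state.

1604.5 kN (bolt shear governs)

Bolt shear: A_b = π(22)²/4 = 380.13 mm². φR_n = 0.75 × 469 × 380.13 × 12 × 1 = 1604.5 kN.
Bearing (25 mm plate, F_u = 450 MPa): end bolts L_c = 39 − 24/2 = 27, R_n = min(1.2×27×25×450, 2.4×22×25×450) = 364.5 kN/bolt; interior L_c = 80 − 24 = 56, R_n = 594 kN/bolt. φR_n = 0.75 × (3×364.5 + 9×594) = 4829.6 kN.
Tension rupture (net): A_n = (333 − 3×26)×25 = 6375 mm² (U = 1.0, A_e = A_n). φR_n = 0.75 × 450 × 6375 = 2151.6 kN.
Governing: min(1604.5, 4829.6, 2151.6) = 1604.5 kN → bolt shear.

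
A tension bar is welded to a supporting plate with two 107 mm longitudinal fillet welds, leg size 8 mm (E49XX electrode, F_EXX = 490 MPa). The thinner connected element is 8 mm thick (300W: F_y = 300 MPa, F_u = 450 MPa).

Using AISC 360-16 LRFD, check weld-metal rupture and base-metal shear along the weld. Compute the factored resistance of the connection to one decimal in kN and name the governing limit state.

266.9 kN (weld metal governs)

Weld metal: throat = 0.707×8 = 5.656 mm, L = 2×107 = 214 mm. φR_n = 0.75 × 0.6 × 490 × 5.656 × 214 = 266.9 kN.
Base metal shear (8 mm plate): yield φR_n = 1.0×0.6×300×8×214 = 308.2 kN; rupture φR_n = 0.75×0.6×450×8×214 = 346.7 kN; take 308.2 kN (yield).
Governing: min(266.9, 308.2) = 266.9 kN → weld metal.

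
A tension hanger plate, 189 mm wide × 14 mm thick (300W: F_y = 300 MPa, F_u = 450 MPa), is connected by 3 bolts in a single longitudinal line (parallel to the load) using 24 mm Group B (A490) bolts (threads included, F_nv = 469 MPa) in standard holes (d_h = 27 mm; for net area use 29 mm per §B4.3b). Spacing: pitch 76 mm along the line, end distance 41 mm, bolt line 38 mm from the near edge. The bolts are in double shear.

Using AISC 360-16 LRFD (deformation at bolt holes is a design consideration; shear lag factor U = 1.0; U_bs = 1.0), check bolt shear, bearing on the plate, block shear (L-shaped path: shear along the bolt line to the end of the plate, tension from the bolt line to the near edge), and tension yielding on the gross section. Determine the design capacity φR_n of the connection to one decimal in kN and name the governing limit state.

452.7 kN (block shear governs)

Bolt shear: A_b = π(24)²/4 = 452.39 mm². φR_n = 0.75 × 469 × 452.39 × 3 × 2 = 954.8 kN.
Bearing (14 mm plate, F_u = 450 MPa): end bolts L_c = 41 − 27/2 = 27.5, R_n = min(1.2×27.5×14×450, 2.4×24×14×450) = 207.9 kN/bolt; interior L_c = 76 − 27 = 49, R_n = 362.88 kN/bolt. φR_n = 0.75 × (1×207.9 + 2×362.88) = 700.2 kN.
Block shear: shear path 1×[41+2×76] = 1×193 mm, A_gv = 2702, A_nv = 1×(193 − 2.5×29)×14 = 1687 mm²; tension to near edge: (38 − 0.5×29)×14 = 329 mm². R_n = min(0.6×450×1687, 0.6×300×2702) + 1.0×450×329 = min(455.49, 486.36) + 148.05 = 603.54 kN. φR_n = 0.75 × 603.54 = 452.7 kN.
Tension yield (gross): A_g = 189×14 = 2646 mm². φR_n = 0.90 × 300 × 2646 = 714.4 kN.
Governing: min(954.8, 700.2, 452.7, 714.4) = 452.7 kN → block shear.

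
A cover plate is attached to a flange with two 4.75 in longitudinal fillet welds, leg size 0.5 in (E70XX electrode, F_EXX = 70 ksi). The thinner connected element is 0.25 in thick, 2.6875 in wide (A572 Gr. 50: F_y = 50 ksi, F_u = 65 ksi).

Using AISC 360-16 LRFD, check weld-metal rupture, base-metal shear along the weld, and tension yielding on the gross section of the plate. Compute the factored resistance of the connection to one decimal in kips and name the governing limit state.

Weld metal: throat = 0.707×0.5 = 0.3535 in, L = 2×4.75 = 9.5 in. φR_n = 0.75 × 0.6 × 70 × 0.3535 × 9.5 = 105.8 kips.
Base metal shear (0.25 in plate): yield φR_n = 1.0×0.6×50×0.25×9.5 = 71.3 kips; rupture φR_n = 0.75×0.6×65×0.25×9.5 = 69.5 kips; take 69.5 kips (rupture).
Tension yield (gross): A_g = 2.6875×0.25 = 0.67188 in². φR_n = 0.90 × 50 × 0.67188 = 30.2 kips.
Governing: min(105.8, 69.5, 30.2) = 30.2 kips → gross-section yield.

30.2 kips (gross-section yield governs)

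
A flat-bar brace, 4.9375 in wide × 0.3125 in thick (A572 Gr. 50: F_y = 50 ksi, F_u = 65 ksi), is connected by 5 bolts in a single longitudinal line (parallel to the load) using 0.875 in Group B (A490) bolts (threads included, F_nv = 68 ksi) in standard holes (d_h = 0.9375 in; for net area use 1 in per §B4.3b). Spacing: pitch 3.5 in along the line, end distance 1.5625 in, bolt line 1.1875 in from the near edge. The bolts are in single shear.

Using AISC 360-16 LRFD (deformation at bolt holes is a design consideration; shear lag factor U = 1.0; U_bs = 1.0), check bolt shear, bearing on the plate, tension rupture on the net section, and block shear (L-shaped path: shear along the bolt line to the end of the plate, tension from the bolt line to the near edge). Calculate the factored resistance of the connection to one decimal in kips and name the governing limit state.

60.0 kips (net-section rupture governs)

Bolt shear: A_b = π(0.875)²/4 = 0.60132 in². φR_n = 0.75 × 68 × 0.60132 × 5 × 1 = 153.3 kips.
Bearing (0.3125 in plate, F_u = 65 ksi): end bolts L_c = 1.5625 − 0.9375/2 = 1.09375, R_n = min(1.2×1.09375×0.3125×65, 2.4×0.875×0.3125×65) = 26.66 kips/bolt; interior L_c = 3.5 − 0.9375 = 2.5625, R_n = 42.656 kips/bolt. φR_n = 0.75 × (1×26.66 + 4×42.656) = 148.0 kips.
Tension rupture (net): A_n = (4.9375 − 1×1)×0.3125 = 1.2305 in² (U = 1.0, A_e = A_n). φR_n = 0.75 × 65 × 1.2305 = 60.0 kips.
Block shear: shear path 1×[1.5625+4×3.5] = 1×15.5625 in, A_gv = 4.8633, A_nv = 1×(15.5625 − 4.5×1)×0.3125 = 3.457 in²; tension to near edge: (1.1875 − 0.5×1)×0.3125 = 0.21484 in². R_n = min(0.6×65×3.457, 0.6×50×4.8633) + 1.0×65×0.21484 = min(134.82, 145.9) + 13.965 = 148.79 kips. φR_n = 0.75 × 148.79 = 111.6 kips.
Governing: min(153.3, 148.0, 60.0, 111.6) = 60.0 kips → net-section rupture.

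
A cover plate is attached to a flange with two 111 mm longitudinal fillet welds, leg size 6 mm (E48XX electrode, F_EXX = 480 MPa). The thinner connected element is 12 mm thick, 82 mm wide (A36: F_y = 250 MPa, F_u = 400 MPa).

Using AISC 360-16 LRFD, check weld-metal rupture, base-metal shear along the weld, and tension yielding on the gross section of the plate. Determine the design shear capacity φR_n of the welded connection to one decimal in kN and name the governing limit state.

203.4 kN (weld metal governs)

Weld metal: throat = 0.707×6 = 4.242 mm, L = 2×111 = 222 mm. φR_n = 0.75 × 0.6 × 480 × 4.242 × 222 = 203.4 kN.
Base metal shear (12 mm plate): yield φR_n = 1.0×0.6×250×12×222 = 399.6 kN; rupture φR_n = 0.75×0.6×400×12×222 = 479.5 kN; take 399.6 kN (yield).
Tension yield (gross): A_g = 82×12 = 984 mm². φR_n = 0.90 × 250 × 984 = 221.4 kN.
Governing: min(203.4, 399.6, 221.4) = 203.4 kN → weld metal.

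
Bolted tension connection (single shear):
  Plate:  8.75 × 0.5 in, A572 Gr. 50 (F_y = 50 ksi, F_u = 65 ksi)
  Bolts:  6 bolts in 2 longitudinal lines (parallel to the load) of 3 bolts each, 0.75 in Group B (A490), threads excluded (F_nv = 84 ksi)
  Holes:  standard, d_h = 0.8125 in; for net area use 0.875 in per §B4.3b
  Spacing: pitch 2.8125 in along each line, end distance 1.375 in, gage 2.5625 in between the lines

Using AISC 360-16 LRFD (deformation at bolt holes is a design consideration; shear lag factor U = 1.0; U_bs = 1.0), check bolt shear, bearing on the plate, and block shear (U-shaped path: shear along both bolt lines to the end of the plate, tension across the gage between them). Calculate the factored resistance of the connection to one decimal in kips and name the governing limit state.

Bolt shear: A_b = π(0.75)²/4 = 0.44179 in². φR_n = 0.75 × 84 × 0.44179 × 6 × 1 = 167.0 kips.
Bearing (0.5 in plate, F_u = 65 ksi): end bolts L_c = 1.375 − 0.8125/2 = 0.96875, R_n = min(1.2×0.96875×0.5×65, 2.4×0.75×0.5×65) = 37.781 kips/bolt; interior L_c = 2.8125 − 0.8125 = 2, R_n = 58.5 kips/bolt. φR_n = 0.75 × (2×37.781 + 4×58.5) = 232.2 kips.
Block shear: shear path 2×[1.375+2×2.8125] = 2×7 in, A_gv = 7, A_nv = 2×(7 − 2.5×0.875)×0.5 = 4.8125 in²; tension across gage: (2.5625 − 1×0.875)×0.5 = 0.84375 in². R_n = min(0.6×65×4.8125, 0.6×50×7) + 1.0×65×0.84375 = min(187.69, 210) + 54.844 = 242.53 kips. φR_n = 0.75 × 242.53 = 181.9 kips.
Governing: min(167.0, 232.2, 181.9) = 167.0 kips → bolt shear.

167.0 kips (bolt shear governs)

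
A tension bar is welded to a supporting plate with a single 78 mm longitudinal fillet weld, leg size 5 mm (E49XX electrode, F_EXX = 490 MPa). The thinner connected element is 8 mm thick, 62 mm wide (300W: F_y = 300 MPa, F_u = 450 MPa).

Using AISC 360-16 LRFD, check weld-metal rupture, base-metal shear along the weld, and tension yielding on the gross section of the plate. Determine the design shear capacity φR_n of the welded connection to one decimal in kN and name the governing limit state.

Weld metal: throat = 0.707×5 = 3.535 mm, L = 78 mm. φR_n = 0.75 × 0.6 × 490 × 3.535 × 78 = 60.8 kN.
Base metal shear (8 mm plate): yield φR_n = 1.0×0.6×300×8×78 = 112.3 kN; rupture φR_n = 0.75×0.6×450×8×78 = 126.4 kN; take 112.3 kN (yield).
Tension yield (gross): A_g = 62×8 = 496 mm². φR_n = 0.90 × 300 × 496 = 133.9 kN.
Governing: min(60.8, 112.3, 133.9) = 60.8 kN → weld metal.

60.8 kN (weld metal governs)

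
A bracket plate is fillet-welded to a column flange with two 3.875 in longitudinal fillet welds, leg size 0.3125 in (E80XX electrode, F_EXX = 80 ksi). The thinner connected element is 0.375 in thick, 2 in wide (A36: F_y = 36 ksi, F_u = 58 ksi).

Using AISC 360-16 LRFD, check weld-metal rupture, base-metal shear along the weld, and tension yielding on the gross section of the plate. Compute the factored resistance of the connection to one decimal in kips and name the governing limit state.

Weld metal: throat = 0.707×0.3125 = 0.22094 in, L = 2×3.875 = 7.75 in. φR_n = 0.75 × 0.6 × 80 × 0.22094 × 7.75 = 61.6 kips.
Base metal shear (0.375 in plate): yield φR_n = 1.0×0.6×36×0.375×7.75 = 62.8 kips; rupture φR_n = 0.75×0.6×58×0.375×7.75 = 75.9 kips; take 62.8 kips (yield).
Tension yield (gross): A_g = 2×0.375 = 0.75 in². φR_n = 0.90 × 36 × 0.75 = 24.3 kips.
Governing: min(61.6, 62.8, 24.3) = 24.3 kips → gross-section yield.

24.3 kips (gross-section yield governs)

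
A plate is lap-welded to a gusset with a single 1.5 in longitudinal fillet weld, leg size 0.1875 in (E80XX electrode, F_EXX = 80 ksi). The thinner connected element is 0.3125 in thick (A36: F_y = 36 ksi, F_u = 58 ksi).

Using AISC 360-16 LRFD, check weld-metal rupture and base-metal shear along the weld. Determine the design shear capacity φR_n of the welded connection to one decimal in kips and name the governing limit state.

7.2 kips (weld metal governs)

Weld metal: throat = 0.707×0.1875 = 0.13256 in, L = 1.5 in. φR_n = 0.75 × 0.6 × 80 × 0.13256 × 1.5 = 7.2 kips.
Base metal shear (0.3125 in plate): yield φR_n = 1.0×0.6×36×0.3125×1.5 = 10.1 kips; rupture φR_n = 0.75×0.6×58×0.3125×1.5 = 12.2 kips; take 10.1 kips (yield).
Governing: min(7.2, 10.1) = 7.2 kips → weld metal.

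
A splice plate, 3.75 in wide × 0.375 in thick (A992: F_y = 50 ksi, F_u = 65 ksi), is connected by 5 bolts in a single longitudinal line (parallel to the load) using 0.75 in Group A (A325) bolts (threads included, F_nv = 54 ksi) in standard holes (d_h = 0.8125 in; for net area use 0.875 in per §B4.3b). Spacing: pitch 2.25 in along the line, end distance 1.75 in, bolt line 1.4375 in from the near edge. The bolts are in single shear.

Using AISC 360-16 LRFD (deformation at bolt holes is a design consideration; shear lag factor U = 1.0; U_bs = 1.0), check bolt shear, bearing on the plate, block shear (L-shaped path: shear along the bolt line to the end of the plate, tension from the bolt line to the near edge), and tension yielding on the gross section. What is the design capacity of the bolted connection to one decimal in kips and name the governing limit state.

Bolt shear: A_b = π(0.75)²/4 = 0.44179 in². φR_n = 0.75 × 54 × 0.44179 × 5 × 1 = 89.5 kips.
Bearing (0.375 in plate, F_u = 65 ksi): end bolts L_c = 1.75 − 0.8125/2 = 1.34375, R_n = min(1.2×1.34375×0.375×65, 2.4×0.75×0.375×65) = 39.305 kips/bolt; interior L_c = 2.25 − 0.8125 = 1.4375, R_n = 42.047 kips/bolt. φR_n = 0.75 × (1×39.305 + 4×42.047) = 155.6 kips.
Block shear: shear path 1×[1.75+4×2.25] = 1×10.75 in, A_gv = 4.0313, A_nv = 1×(10.75 − 4.5×0.875)×0.375 = 2.5547 in²; tension to near edge: (1.4375 − 0.5×0.875)×0.375 = 0.375 in². R_n = min(0.6×65×2.5547, 0.6×50×4.0313) + 1.0×65×0.375 = min(99.633, 120.94) + 24.375 = 124.01 kips. φR_n = 0.75 × 124.01 = 93.0 kips.
Tension yield (gross): A_g = 3.75×0.375 = 1.4063 in². φR_n = 0.90 × 50 × 1.4063 = 63.3 kips.
Governing: min(89.5, 155.6, 93.0, 63.3) = 63.3 kips → gross-section yield.

63.3 kips (gross-section yield governs)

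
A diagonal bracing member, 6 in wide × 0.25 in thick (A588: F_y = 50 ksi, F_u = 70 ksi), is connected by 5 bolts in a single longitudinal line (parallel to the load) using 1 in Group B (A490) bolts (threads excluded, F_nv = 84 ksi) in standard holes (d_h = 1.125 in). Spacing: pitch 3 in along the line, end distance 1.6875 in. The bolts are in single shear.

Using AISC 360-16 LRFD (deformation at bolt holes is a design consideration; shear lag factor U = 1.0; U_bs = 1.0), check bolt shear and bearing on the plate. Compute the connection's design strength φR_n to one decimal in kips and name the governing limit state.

Bolt shear: A_b = π(1)²/4 = 0.7854 in². φR_n = 0.75 × 84 × 0.7854 × 5 × 1 = 247.4 kips.
Bearing (0.25 in plate, F_u = 70 ksi): end bolts L_c = 1.6875 − 1.125/2 = 1.125, R_n = min(1.2×1.125×0.25×70, 2.4×1×0.25×70) = 23.625 kips/bolt; interior L_c = 3 − 1.125 = 1.875, R_n = 39.375 kips/bolt. φR_n = 0.75 × (1×23.625 + 4×39.375) = 135.8 kips.
Governing: min(247.4, 135.8) = 135.8 kips → bearing.

135.8 kips (bearing governs)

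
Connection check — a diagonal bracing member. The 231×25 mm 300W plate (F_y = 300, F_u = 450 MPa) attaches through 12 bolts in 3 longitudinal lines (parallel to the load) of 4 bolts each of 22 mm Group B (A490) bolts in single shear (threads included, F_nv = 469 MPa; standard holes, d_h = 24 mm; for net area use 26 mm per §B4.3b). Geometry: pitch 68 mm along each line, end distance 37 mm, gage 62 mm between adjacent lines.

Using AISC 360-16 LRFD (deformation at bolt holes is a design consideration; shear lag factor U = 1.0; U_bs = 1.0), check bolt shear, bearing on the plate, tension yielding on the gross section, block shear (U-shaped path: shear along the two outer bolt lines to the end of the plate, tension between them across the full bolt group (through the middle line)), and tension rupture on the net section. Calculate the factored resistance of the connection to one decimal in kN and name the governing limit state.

1290.9 kN (net-section rupture governs)

Bolt shear: A_b = π(22)²/4 = 380.13 mm². φR_n = 0.75 × 469 × 380.13 × 12 × 1 = 1604.5 kN.
Bearing (25 mm plate, F_u = 450 MPa): end bolts L_c = 37 − 24/2 = 25, R_n = min(1.2×25×25×450, 2.4×22×25×450) = 337.5 kN/bolt; interior L_c = 68 − 24 = 44, R_n = 594 kN/bolt. φR_n = 0.75 × (3×337.5 + 9×594) = 4768.9 kN.
Tension yield (gross): A_g = 231×25 = 5775 mm². φR_n = 0.90 × 300 × 5775 = 1559.3 kN.
Block shear: shear path 2×[37+3×68] = 2×241 mm, A_gv = 12050, A_nv = 2×(241 − 3.5×26)×25 = 7500 mm²; tension across gage: (124 − 2×26)×25 = 1800 mm². R_n = min(0.6×450×7500, 0.6×300×12050) + 1.0×450×1800 = min(2025, 2169) + 810 = 2835 kN. φR_n = 0.75 × 2835 = 2126.3 kN.
Tension rupture (net): A_n = (231 − 3×26)×25 = 3825 mm² (U = 1.0, A_e = A_n). φR_n = 0.75 × 450 × 3825 = 1290.9 kN.
Governing: min(1604.5, 4768.9, 1559.3, 2126.3, 1290.9) = 1290.9 kN → net-section rupture.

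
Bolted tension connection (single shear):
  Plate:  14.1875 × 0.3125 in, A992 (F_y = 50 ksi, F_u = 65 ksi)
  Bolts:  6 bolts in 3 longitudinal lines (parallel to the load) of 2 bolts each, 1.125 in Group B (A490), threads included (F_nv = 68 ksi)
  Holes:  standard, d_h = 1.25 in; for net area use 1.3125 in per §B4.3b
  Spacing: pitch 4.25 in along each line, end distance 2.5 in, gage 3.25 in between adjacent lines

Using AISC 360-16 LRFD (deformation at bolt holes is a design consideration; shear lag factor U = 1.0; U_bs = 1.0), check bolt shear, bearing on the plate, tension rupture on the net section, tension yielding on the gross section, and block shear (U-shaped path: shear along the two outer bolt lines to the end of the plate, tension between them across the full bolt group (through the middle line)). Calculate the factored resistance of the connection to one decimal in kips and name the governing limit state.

146.4 kips (block shear governs)

Bolt shear: A_b = π(1.125)²/4 = 0.99402 in². φR_n = 0.75 × 68 × 0.99402 × 6 × 1 = 304.2 kips.
Bearing (0.3125 in plate, F_u = 65 ksi): end bolts L_c = 2.5 − 1.25/2 = 1.875, R_n = min(1.2×1.875×0.3125×65, 2.4×1.125×0.3125×65) = 45.703 kips/bolt; interior L_c = 4.25 − 1.25 = 3, R_n = 54.844 kips/bolt. φR_n = 0.75 × (3×45.703 + 3×54.844) = 226.2 kips.
Tension rupture (net): A_n = (14.1875 − 3×1.3125)×0.3125 = 3.2031 in² (U = 1.0, A_e = A_n). φR_n = 0.75 × 65 × 3.2031 = 156.2 kips.
Tension yield (gross): A_g = 14.1875×0.3125 = 4.4336 in². φR_n = 0.90 × 50 × 4.4336 = 199.5 kips.
Block shear: shear path 2×[2.5+1×4.25] = 2×6.75 in, A_gv = 4.2188, A_nv = 2×(6.75 − 1.5×1.3125)×0.3125 = 2.9883 in²; tension across gage: (6.5 − 2×1.3125)×0.3125 = 1.2109 in². R_n = min(0.6×65×2.9883, 0.6×50×4.2188) + 1.0×65×1.2109 = min(116.54, 126.56) + 78.709 = 195.25 kips. φR_n = 0.75 × 195.25 = 146.4 kips.
Governing: min(304.2, 226.2, 156.2, 199.5, 146.4) = 146.4 kips → block shear.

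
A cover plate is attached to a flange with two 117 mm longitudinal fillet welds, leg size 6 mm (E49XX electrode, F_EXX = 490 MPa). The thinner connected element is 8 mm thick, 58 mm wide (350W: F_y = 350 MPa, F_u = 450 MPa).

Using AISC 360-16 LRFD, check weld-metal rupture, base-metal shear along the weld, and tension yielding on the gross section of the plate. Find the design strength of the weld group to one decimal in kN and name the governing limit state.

Weld metal: throat = 0.707×6 = 4.242 mm, L = 2×117 = 234 mm. φR_n = 0.75 × 0.6 × 490 × 4.242 × 234 = 218.9 kN.
Base metal shear (8 mm plate): yield φR_n = 1.0×0.6×350×8×234 = 393.1 kN; rupture φR_n = 0.75×0.6×450×8×234 = 379.1 kN; take 379.1 kN (rupture).
Tension yield (gross): A_g = 58×8 = 464 mm². φR_n = 0.90 × 350 × 464 = 146.2 kN.
Governing: min(218.9, 379.1, 146.2) = 146.2 kN → gross-section yield.

146.2 kN (gross-section yield governs)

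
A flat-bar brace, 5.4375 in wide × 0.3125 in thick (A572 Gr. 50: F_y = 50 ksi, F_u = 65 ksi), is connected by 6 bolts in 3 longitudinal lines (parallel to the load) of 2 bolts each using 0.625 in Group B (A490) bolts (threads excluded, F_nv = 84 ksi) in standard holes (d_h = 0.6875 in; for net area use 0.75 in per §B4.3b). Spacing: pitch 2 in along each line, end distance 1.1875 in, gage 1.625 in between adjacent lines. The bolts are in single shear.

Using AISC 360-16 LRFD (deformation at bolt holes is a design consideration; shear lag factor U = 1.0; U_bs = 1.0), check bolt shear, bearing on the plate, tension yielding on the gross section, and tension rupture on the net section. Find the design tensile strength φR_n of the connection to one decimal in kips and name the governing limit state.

48.6 kips (net-section rupture governs)

Bolt shear: A_b = π(0.625)²/4 = 0.3068 in². φR_n = 0.75 × 84 × 0.3068 × 6 × 1 = 116.0 kips.
Bearing (0.3125 in plate, F_u = 65 ksi): end bolts L_c = 1.1875 − 0.6875/2 = 0.84375, R_n = min(1.2×0.84375×0.3125×65, 2.4×0.625×0.3125×65) = 20.566 kips/bolt; interior L_c = 2 − 0.6875 = 1.3125, R_n = 30.469 kips/bolt. φR_n = 0.75 × (3×20.566 + 3×30.469) = 114.8 kips.
Tension yield (gross): A_g = 5.4375×0.3125 = 1.6992 in². φR_n = 0.90 × 50 × 1.6992 = 76.5 kips.
Tension rupture (net): A_n = (5.4375 − 3×0.75)×0.3125 = 0.99609 in² (U = 1.0, A_e = A_n). φR_n = 0.75 × 65 × 0.99609 = 48.6 kips.
Governing: min(116.0, 114.8, 76.5, 48.6) = 48.6 kips → net-section rupture.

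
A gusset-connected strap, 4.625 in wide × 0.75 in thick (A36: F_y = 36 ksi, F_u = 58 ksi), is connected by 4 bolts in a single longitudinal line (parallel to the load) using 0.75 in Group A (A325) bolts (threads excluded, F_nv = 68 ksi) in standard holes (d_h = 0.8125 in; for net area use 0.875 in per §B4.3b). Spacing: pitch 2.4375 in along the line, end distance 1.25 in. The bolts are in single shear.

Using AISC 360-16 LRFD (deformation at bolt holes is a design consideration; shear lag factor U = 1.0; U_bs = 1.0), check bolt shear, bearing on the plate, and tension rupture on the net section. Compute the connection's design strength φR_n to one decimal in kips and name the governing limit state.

Bolt shear: A_b = π(0.75)²/4 = 0.44179 in². φR_n = 0.75 × 68 × 0.44179 × 4 × 1 = 90.1 kips.
Bearing (0.75 in plate, F_u = 58 ksi): end bolts L_c = 1.25 − 0.8125/2 = 0.84375, R_n = min(1.2×0.84375×0.75×58, 2.4×0.75×0.75×58) = 44.044 kips/bolt; interior L_c = 2.4375 − 0.8125 = 1.625, R_n = 78.3 kips/bolt. φR_n = 0.75 × (1×44.044 + 3×78.3) = 209.2 kips.
Tension rupture (net): A_n = (4.625 − 1×0.875)×0.75 = 2.8125 in² (U = 1.0, A_e = A_n). φR_n = 0.75 × 58 × 2.8125 = 122.3 kips.
Governing: min(90.1, 209.2, 122.3) = 90.1 kips → bolt shear.

90.1 kips (bolt shear governs)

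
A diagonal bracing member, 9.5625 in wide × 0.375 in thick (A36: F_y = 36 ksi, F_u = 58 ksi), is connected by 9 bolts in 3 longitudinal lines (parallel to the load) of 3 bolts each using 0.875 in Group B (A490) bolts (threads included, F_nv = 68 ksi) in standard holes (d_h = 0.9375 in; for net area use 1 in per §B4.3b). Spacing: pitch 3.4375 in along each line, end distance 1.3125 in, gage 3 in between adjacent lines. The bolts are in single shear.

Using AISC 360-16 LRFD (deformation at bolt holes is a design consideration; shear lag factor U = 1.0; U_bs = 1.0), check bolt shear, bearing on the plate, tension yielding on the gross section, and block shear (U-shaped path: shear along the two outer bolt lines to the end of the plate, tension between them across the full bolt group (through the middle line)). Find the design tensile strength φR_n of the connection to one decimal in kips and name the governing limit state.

Bolt shear: A_b = π(0.875)²/4 = 0.60132 in². φR_n = 0.75 × 68 × 0.60132 × 9 × 1 = 276.0 kips.
Bearing (0.375 in plate, F_u = 58 ksi): end bolts L_c = 1.3125 − 0.9375/2 = 0.84375, R_n = min(1.2×0.84375×0.375×58, 2.4×0.875×0.375×58) = 22.022 kips/bolt; interior L_c = 3.4375 − 0.9375 = 2.5, R_n = 45.675 kips/bolt. φR_n = 0.75 × (3×22.022 + 6×45.675) = 255.1 kips.
Tension yield (gross): A_g = 9.5625×0.375 = 3.5859 in². φR_n = 0.90 × 36 × 3.5859 = 116.2 kips.
Block shear: shear path 2×[1.3125+2×3.4375] = 2×8.1875 in, A_gv = 6.1406, A_nv = 2×(8.1875 − 2.5×1)×0.375 = 4.2656 in²; tension across gage: (6 − 2×1)×0.375 = 1.5 in². R_n = min(0.6×58×4.2656, 0.6×36×6.1406) + 1.0×58×1.5 = min(148.44, 132.64) + 87 = 219.64 kips. φR_n = 0.75 × 219.64 = 164.7 kips.
Governing: min(276.0, 255.1, 116.2, 164.7) = 116.2 kips → gross-section yield.

116.2 kips (gross-section yield governs)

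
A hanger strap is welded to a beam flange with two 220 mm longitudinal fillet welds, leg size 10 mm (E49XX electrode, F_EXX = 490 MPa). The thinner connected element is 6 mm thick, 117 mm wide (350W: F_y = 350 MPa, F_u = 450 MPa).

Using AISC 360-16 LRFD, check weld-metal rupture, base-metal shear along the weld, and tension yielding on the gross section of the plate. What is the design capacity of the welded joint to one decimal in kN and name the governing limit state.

221.1 kN (gross-section yield governs)

Weld metal: throat = 0.707×10 = 7.07 mm, L = 2×220 = 440 mm. φR_n = 0.75 × 0.6 × 490 × 7.07 × 440 = 685.9 kN.
Base metal shear (6 mm plate): yield φR_n = 1.0×0.6×350×6×440 = 554.4 kN; rupture φR_n = 0.75×0.6×450×6×440 = 534.6 kN; take 534.6 kN (rupture).
Tension yield (gross): A_g = 117×6 = 702 mm². φR_n = 0.90 × 350 × 702 = 221.1 kN.
Governing: min(685.9, 534.6, 221.1) = 221.1 kN → gross-section yield.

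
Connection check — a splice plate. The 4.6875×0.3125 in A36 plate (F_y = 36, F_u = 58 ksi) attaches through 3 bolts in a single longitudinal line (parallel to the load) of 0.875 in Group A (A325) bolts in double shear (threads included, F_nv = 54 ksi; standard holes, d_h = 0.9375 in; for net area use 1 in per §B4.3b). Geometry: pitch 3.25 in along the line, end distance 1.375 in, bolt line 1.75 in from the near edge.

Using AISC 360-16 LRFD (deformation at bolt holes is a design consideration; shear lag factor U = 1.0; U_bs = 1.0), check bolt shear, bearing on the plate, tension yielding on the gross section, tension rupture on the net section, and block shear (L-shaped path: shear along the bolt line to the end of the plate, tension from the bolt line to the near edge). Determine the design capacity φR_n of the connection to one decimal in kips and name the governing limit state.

Bolt shear: A_b = π(0.875)²/4 = 0.60132 in². φR_n = 0.75 × 54 × 0.60132 × 3 × 2 = 146.1 kips.
Bearing (0.3125 in plate, F_u = 58 ksi): end bolts L_c = 1.375 − 0.9375/2 = 0.90625, R_n = min(1.2×0.90625×0.3125×58, 2.4×0.875×0.3125×58) = 19.711 kips/bolt; interior L_c = 3.25 − 0.9375 = 2.3125, R_n = 38.063 kips/bolt. φR_n = 0.75 × (1×19.711 + 2×38.063) = 71.9 kips.
Tension yield (gross): A_g = 4.6875×0.3125 = 1.4648 in². φR_n = 0.90 × 36 × 1.4648 = 47.5 kips.
Tension rupture (net): A_n = (4.6875 − 1×1)×0.3125 = 1.1523 in² (U = 1.0, A_e = A_n). φR_n = 0.75 × 58 × 1.1523 = 50.1 kips.
Block shear: shear path 1×[1.375+2×3.25] = 1×7.875 in, A_gv = 2.4609, A_nv = 1×(7.875 − 2.5×1)×0.3125 = 1.6797 in²; tension to near edge: (1.75 − 0.5×1)×0.3125 = 0.39063 in². R_n = min(0.6×58×1.6797, 0.6×36×2.4609) + 1.0×58×0.39063 = min(58.454, 53.155) + 22.657 = 75.812 kips. φR_n = 0.75 × 75.812 = 56.9 kips.
Governing: min(146.1, 71.9, 47.5, 50.1, 56.9) = 47.5 kips → gross-section yield.

47.5 kips (gross-section yield governs)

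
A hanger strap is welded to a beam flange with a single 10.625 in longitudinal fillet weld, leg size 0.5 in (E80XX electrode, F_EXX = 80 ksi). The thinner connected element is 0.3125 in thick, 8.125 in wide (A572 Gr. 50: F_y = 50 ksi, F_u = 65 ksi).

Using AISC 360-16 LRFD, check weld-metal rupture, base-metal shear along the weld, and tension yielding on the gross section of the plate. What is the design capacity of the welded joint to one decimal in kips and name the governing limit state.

Weld metal: throat = 0.707×0.5 = 0.3535 in, L = 10.625 in. φR_n = 0.75 × 0.6 × 80 × 0.3535 × 10.625 = 135.2 kips.
Base metal shear (0.3125 in plate): yield φR_n = 1.0×0.6×50×0.3125×10.625 = 99.6 kips; rupture φR_n = 0.75×0.6×65×0.3125×10.625 = 97.1 kips; take 97.1 kips (rupture).
Tension yield (gross): A_g = 8.125×0.3125 = 2.5391 in². φR_n = 0.90 × 50 × 2.5391 = 114.3 kips.
Governing: min(135.2, 97.1, 114.3) = 97.1 kips → base-metal shear.

97.1 kips (base-metal shear governs)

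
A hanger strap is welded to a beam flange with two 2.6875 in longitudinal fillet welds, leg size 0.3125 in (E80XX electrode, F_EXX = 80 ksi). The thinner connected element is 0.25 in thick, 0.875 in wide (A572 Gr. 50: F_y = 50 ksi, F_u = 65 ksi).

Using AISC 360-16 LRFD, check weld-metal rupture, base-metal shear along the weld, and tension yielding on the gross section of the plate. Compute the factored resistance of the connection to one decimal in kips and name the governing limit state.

9.8 kips (gross-section yield governs)

Weld metal: throat = 0.707×0.3125 = 0.22094 in, L = 2×2.6875 = 5.375 in. φR_n = 0.75 × 0.6 × 80 × 0.22094 × 5.375 = 42.8 kips.
Base metal shear (0.25 in plate): yield φR_n = 1.0×0.6×50×0.25×5.375 = 40.3 kips; rupture φR_n = 0.75×0.6×65×0.25×5.375 = 39.3 kips; take 39.3 kips (rupture).
Tension yield (gross): A_g = 0.875×0.25 = 0.21875 in². φR_n = 0.90 × 50 × 0.21875 = 9.8 kips.
Governing: min(42.8, 39.3, 9.8) = 9.8 kips → gross-section yield.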